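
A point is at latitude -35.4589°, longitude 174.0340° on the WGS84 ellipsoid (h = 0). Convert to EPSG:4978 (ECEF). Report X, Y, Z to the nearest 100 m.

WGS84: a = 6378137 m, e² = 0.006694380; N(φ) = a/√(1−e²sin²φ) = 6385333.854 m.
X = (N+h)·cosφ·cosλ = -5172887.654 m; Y = (N+h)·cosφ·sinλ = 540589.031 m; Z = (N(1−e²)+h)·sinφ = -3679454.646 m.

X -5172900 m, Y 540600 m, Z -3679500 m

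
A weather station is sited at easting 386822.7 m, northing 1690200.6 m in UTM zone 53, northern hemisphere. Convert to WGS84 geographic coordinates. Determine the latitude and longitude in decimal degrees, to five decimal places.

lat 15.28570°, lon 133.94590°

Zone 53N: λ₀ = 135°, k₀ = 0.9996, false easting 500000 m.
Meridian distance M = (N − FN)/k₀ = 1690877.0 m.
Inverse transverse Mercator on WGS84 gives φ = 15.28570030°, λ = 133.94589990°.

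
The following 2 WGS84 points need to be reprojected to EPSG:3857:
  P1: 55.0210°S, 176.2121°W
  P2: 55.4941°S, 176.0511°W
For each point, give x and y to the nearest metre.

P1: x -19615841 m, y -7365943 m; P2: x -19597919 m, y -7458357 m

Web Mercator: x = R·λ, y = R·ln tan(π/4+φ/2), R = 6378137 m.
P1 (-55.0210°, -176.2121°) → (-19615841.244, -7365942.852) m.
P2 (-55.4941°, -176.0511°) → (-19597918.806, -7458357.463) m.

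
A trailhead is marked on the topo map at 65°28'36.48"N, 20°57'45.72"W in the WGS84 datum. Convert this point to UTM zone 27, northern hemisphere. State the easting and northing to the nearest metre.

Zone 27 central meridian λ₀ = 6×27 − 183 = -21°; Δλ = +0.0373°.
Transverse Mercator on WGS84 with k₀ = 0.9996 gives E = 501727.530 m, N = 7261595.208 m.

E 501728 m, N 7261595 m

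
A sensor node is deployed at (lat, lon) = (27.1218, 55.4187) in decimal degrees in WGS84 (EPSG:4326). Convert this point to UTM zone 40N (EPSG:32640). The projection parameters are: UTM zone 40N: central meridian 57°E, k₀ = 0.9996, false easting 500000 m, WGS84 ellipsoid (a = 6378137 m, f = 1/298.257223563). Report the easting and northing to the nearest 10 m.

E 343270 m, N 3000910 m

Zone 40 central meridian λ₀ = 6×40 − 183 = 57°; Δλ = -1.5813°.
Transverse Mercator on WGS84 with k₀ = 0.9996 gives E = 343268.697 m, N = 3000911.981 m.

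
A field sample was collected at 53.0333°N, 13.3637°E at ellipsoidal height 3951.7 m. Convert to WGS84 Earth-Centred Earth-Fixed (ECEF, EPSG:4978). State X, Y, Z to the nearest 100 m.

WGS84: a = 6378137 m, e² = 0.006694380; N(φ) = a/√(1−e²sin²φ) = 6391809.450 m.
X = (N+h)·cosφ·cosλ = 3741953.192 m; Y = (N+h)·cosφ·sinλ = 888954.090 m; Z = (N(1−e²)+h)·sinφ = 5075930.225 m.

X 3742000 m, Y 889000 m, Z 5075900 m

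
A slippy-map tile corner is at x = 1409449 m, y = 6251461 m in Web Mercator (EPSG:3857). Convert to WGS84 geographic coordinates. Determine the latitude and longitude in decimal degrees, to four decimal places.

R = 6378137 m. λ = x/R = 12.66129579°.
φ = 2·arctan(exp(y/R)) − 90° = 2·arctan(2.66483) − 90° = 48.86189931°.

lat 48.8619°, lon 12.6613°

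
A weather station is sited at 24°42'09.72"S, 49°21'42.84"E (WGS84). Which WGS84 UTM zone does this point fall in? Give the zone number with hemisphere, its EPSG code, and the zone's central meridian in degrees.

UTM zone = ⌊(λ + 180)/6⌋ + 1; 49.3619° ∈ [48°, 54°) → zone 39.
Hemisphere: S (φ < 0).
Central meridian λ₀ = 6×39 − 183 = 51°.
EPSG code: 32739.

Zone 39S (EPSG:32739), central meridian 51°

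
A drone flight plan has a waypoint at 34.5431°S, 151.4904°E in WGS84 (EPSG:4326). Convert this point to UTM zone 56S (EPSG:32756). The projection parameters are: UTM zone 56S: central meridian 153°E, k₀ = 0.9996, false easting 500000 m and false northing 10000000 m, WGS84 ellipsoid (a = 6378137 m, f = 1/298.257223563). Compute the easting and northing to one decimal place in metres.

E 361479.4 m, N 6176588.6 m

Zone 56 central meridian λ₀ = 6×56 − 183 = 153°; Δλ = -1.5096°.
Transverse Mercator on WGS84 with k₀ = 0.9996 gives E = 361479.413 m, N = 6176588.630 m.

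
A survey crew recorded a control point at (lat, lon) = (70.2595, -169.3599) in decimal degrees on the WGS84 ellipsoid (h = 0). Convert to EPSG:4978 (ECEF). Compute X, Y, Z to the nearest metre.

WGS84: a = 6378137 m, e² = 0.006694380; N(φ) = a/√(1−e²sin²φ) = 6397134.857 m.
X = (N+h)·cosφ·cosλ = -2123550.199 m; Y = (N+h)·cosφ·sinλ = -398950.096 m; Z = (N(1−e²)+h)·sinφ = 5980880.112 m.

X -2123550 m, Y -398950 m, Z 5980880 m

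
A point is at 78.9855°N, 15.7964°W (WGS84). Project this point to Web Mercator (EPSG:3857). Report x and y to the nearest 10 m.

Web Mercator is spherical with R = a = 6378137 m.
x = R·λ = 6378137 × -0.275699190 = -1758447.204 m.
y = R·ln tan(π/4 + φ/2) = 6378137 × 2.339075241 = 14918942.338 m.

x -1758450 m, y 14918940 m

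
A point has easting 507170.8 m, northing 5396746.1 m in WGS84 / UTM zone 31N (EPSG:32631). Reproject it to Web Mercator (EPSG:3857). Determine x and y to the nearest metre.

x 344812 m, y 6228108 m

Unproject from UTM 31N (λ₀ = 3°) → φ = 48.72369958°, λ = 3.09750056°.
Web Mercator (R = 6378137 m): x = 344812.185 m, y = 6228108.374 m.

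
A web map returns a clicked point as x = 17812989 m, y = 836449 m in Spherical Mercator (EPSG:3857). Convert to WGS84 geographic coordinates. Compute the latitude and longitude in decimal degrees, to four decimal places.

R = 6378137 m. λ = x/R = 160.01680275°.
φ = 2·arctan(exp(y/R)) − 90° = 2·arctan(1.14013) − 90° = 7.49250321°.

lat 7.4925°, lon 160.0168°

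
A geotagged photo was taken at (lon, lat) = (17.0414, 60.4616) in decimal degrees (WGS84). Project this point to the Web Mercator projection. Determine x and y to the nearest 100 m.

Web Mercator is spherical with R = a = 6378137 m.
x = R·λ = 6378137 × 0.297428539 = 1897039.970 m.
y = R·ln tan(π/4 + φ/2) = 6378137 × 1.333184432 = 8503232.952 m.

x 1897000 m, y 8503200 m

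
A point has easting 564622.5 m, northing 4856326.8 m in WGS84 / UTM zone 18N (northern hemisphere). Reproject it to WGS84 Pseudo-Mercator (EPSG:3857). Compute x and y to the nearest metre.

Unproject from UTM 18N (λ₀ = -75°) → φ = 43.85720039°, λ = -74.19590015°.
Web Mercator (R = 6378137 m): x = -8259449.824 m, y = 5443370.143 m.

x -8259450 m, y 5443370 m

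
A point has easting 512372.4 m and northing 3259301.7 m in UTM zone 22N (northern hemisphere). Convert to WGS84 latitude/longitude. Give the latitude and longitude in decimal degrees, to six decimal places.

lat 29.463100°, lon -50.872400°

Zone 22N: λ₀ = -51°, k₀ = 0.9996, false easting 500000 m.
Meridian distance M = (N − FN)/k₀ = 3260605.9 m.
Inverse transverse Mercator on WGS84 gives φ = 29.46310020°, λ = -50.87240036°.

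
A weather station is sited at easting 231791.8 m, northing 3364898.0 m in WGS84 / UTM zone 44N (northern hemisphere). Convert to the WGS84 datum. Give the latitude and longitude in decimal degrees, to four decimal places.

lat 30.3863°, lon 78.2088°

Zone 44N: λ₀ = 81°, k₀ = 0.9996, false easting 500000 m.
Meridian distance M = (N − FN)/k₀ = 3366244.5 m.
Inverse transverse Mercator on WGS84 gives φ = 30.38630018°, λ = 78.20880006°.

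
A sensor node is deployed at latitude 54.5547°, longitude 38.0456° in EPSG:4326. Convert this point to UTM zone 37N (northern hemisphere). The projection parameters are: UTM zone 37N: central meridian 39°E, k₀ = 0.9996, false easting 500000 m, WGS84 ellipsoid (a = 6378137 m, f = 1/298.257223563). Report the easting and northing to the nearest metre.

E 438275 m, N 6045660 m

Zone 37 central meridian λ₀ = 6×37 − 183 = 39°; Δλ = -0.9544°.
Transverse Mercator on WGS84 with k₀ = 0.9996 gives E = 438275.095 m, N = 6045659.539 m.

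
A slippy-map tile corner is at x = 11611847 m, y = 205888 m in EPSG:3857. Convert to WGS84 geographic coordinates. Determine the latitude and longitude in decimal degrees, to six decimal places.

R = 6378137 m. λ = x/R = 104.31099637°.
φ = 2·arctan(exp(y/R)) − 90° = 2·arctan(1.03281) − 90° = 1.84920225°.

lat 1.849202°, lon 104.310996°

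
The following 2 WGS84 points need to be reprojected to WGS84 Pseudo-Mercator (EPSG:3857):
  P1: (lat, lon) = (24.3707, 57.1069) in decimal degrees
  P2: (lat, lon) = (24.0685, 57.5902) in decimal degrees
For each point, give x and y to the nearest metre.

P1: x 6357111 m, y 2798645 m; P2: x 6410912 m, y 2761757 m

Web Mercator: x = R·λ, y = R·ln tan(π/4+φ/2), R = 6378137 m.
P1 (24.3707°, 57.1069°) → (6357111.029, 2798645.020) m.
P2 (24.0685°, 57.5902°) → (6410911.739, 2761757.357) m.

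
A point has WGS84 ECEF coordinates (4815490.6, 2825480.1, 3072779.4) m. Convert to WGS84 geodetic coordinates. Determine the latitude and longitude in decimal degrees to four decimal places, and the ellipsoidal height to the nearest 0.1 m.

λ = atan2(Y, X) = 30.40219994°; p = √(X²+Y²) = 5583214.8 m.
Bowring's method on WGS84 (a = 6378137 m, b = 6356752.314 m) gives φ = 28.98950007°, h = -214.371 m.

lat 28.9895°, lon 30.4022°, h -214.4 m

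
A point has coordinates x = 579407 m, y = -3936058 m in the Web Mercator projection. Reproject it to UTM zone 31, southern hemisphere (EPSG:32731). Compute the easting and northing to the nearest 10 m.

Web Mercator inverse (R = 6378137 m) → φ = -33.30650198°, λ = 5.20490164°.
UTM 31S forward: E = 705277.878 m, N = 6312563.809 m.

E 705280 m, N 6312560 m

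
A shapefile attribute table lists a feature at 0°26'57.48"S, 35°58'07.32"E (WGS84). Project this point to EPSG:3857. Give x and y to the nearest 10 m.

x 4004020 m, y -50020 m

Web Mercator is spherical with R = a = 6378137 m.
x = R·λ = 6378137 × 0.627772243 = 4004017.368 m.
y = R·ln tan(π/4 + φ/2) = 6378137 × -0.007841845 = -50016.360 m.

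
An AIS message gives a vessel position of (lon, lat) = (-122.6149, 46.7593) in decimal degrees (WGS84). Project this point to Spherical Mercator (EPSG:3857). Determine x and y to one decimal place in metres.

Web Mercator is spherical with R = a = 6378137 m.
x = R·λ = 6378137 × -2.140033717 = -13649428.232 m.
y = R·ln tan(π/4 + φ/2) = 6378137 × 0.925485580 = 5902873.824 m.

x -13649428.2 m, y 5902873.8 m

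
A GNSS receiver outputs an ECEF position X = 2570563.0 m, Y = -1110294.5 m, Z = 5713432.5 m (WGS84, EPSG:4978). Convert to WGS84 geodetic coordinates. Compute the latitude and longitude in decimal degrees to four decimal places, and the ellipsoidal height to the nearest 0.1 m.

lat 64.0427°, lon -23.3608°, h 1815.6 m

λ = atan2(Y, X) = -23.36079960°; p = √(X²+Y²) = 2800097.9 m.
Bowring's method on WGS84 (a = 6378137 m, b = 6356752.314 m) gives φ = 64.04270010°, h = 1815.624 m.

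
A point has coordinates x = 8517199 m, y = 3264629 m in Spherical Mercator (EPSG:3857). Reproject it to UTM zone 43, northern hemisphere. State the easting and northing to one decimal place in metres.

E 648433.9 m, N 3111872.6 m

Web Mercator inverse (R = 6378137 m) → φ = 28.12410009°, λ = 76.51130040°.
UTM 43N forward: E = 648433.917 m, N = 3111872.630 m.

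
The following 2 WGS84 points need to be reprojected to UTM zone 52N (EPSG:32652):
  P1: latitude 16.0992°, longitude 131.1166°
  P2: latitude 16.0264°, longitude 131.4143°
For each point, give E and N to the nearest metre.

P1: E 726390 m, N 1781068 m; P2: E 758341 m, N 1773359 m

UTM zone 52N: λ₀ = 129°, k₀ = 0.9996.
P1 (16.0992°, 131.1166°) → (726390.162, 1781068.325) m.
P2 (16.0264°, 131.4143°) → (758341.047, 1773358.926) m.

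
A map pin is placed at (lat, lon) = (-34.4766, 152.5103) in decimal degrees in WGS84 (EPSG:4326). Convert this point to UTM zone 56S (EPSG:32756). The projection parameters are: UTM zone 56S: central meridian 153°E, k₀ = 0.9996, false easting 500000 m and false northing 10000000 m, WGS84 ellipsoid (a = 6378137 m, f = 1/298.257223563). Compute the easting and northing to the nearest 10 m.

Zone 56 central meridian λ₀ = 6×56 − 183 = 153°; Δλ = -0.4897°.
Transverse Mercator on WGS84 with k₀ = 0.9996 gives E = 455031.195 m, N = 6184888.720 m.

E 455030 m, N 6184890 m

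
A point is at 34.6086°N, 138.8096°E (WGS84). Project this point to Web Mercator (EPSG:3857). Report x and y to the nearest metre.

x 15452214 m, y 4110818 m

Web Mercator is spherical with R = a = 6378137 m.
x = R·λ = 6378137 × 2.422684553 = 15452213.989 m.
y = R·ln tan(π/4 + φ/2) = 6378137 × 0.644517018 = 4110817.842 m.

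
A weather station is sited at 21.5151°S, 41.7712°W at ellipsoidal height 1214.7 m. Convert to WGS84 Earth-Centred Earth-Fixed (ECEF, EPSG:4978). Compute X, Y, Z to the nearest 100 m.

X 4428300 m, Y -3955300 m, Z -2325000 m

WGS84: a = 6378137 m, e² = 0.006694380; N(φ) = a/√(1−e²sin²φ) = 6381010.422 m.
X = (N+h)·cosφ·cosλ = 4428265.675 m; Y = (N+h)·cosφ·sinλ = -3955322.960 m; Z = (N(1−e²)+h)·sinφ = -2324991.946 m.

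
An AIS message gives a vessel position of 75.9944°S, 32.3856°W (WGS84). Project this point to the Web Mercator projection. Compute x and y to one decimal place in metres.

Web Mercator is spherical with R = a = 6378137 m.
x = R·λ = 6378137 × -0.565235350 = -3605148.501 m.
y = R·ln tan(π/4 + φ/2) = 6378137 × -2.096920068 = -13374443.470 m.

x -3605148.5 m, y -13374443.5 m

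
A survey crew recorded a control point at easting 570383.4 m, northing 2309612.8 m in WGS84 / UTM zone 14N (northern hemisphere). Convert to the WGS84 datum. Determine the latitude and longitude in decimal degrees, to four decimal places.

lat 20.8854°, lon -98.3233°

Zone 14N: λ₀ = -99°, k₀ = 0.9996, false easting 500000 m.
Meridian distance M = (N − FN)/k₀ = 2310537.0 m.
Inverse transverse Mercator on WGS84 gives φ = 20.88539994°, λ = -98.32329998°.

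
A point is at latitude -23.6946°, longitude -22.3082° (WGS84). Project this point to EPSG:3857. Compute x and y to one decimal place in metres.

x -2483337.5 m, y -2716237.7 m

Web Mercator is spherical with R = a = 6378137 m.
x = R·λ = 6378137 × -0.389351540 = -2483337.465 m.
y = R·ln tan(π/4 + φ/2) = 6378137 × -0.425866942 = -2716237.703 m.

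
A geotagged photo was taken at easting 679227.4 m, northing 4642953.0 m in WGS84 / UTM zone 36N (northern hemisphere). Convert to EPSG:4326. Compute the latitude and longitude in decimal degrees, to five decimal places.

Zone 36N: λ₀ = 33°, k₀ = 0.9996, false easting 500000 m.
Meridian distance M = (N − FN)/k₀ = 4644810.9 m.
Inverse transverse Mercator on WGS84 gives φ = 41.91819972°, λ = 35.16129968°.

lat 41.91820°, lon 35.16130°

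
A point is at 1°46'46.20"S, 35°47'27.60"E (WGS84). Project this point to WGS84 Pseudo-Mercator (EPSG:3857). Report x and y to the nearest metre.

x 3984236 m, y -198125 m

Web Mercator is spherical with R = a = 6378137 m.
x = R·λ = 6378137 × 0.624670793 = 3984235.895 m.
y = R·ln tan(π/4 + φ/2) = 6378137 × -0.031063128 = -198124.889 m.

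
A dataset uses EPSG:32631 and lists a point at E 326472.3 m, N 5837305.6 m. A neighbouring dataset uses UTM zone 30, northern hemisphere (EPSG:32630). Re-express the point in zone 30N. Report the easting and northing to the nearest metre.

E 732258 m, N 5839753 m

UTM 31N → geographic: φ = 52.65789973°, λ = 0.43429956°.
UTM 30N (λ₀ = -3°) forward: E = 732258.002 m, N = 5839752.677 m.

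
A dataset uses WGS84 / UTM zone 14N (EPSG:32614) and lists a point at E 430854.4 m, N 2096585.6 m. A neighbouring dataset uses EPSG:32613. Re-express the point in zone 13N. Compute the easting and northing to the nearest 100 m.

E 1063200 m, N 2105000 m

UTM 14N → geographic: φ = 18.96049957°, λ = -99.65679974°.
UTM 13N (λ₀ = -105°) forward: E = 1063152.222 m, N = 2105006.256 m.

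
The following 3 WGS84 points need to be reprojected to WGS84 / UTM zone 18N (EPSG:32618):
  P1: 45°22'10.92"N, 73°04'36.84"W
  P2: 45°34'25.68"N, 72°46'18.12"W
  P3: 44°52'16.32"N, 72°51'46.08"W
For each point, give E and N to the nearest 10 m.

UTM zone 18N: λ₀ = -75°, k₀ = 0.9996.
P1 (45.3697°, -73.0769°) → (650591.487, 5025819.592) m.
P2 (45.5738°, -72.7717°) → (673861.555, 5049110.565) m.
P3 (44.8712°, -72.8628°) → (668821.245, 4970864.431) m.

P1: E 650590 m, N 5025820 m; P2: E 673860 m, N 5049110 m; P3: E 668820 m, N 4970860 m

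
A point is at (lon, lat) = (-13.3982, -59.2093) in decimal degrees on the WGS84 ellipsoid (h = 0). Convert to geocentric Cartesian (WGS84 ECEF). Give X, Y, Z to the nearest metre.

WGS84: a = 6378137 m, e² = 0.006694380; N(φ) = a/√(1−e²sin²φ) = 6393950.091 m.
X = (N+h)·cosφ·cosλ = 3184001.981 m; Y = (N+h)·cosφ·sinλ = -758430.563 m; Z = (N(1−e²)+h)·sinφ = -5455907.982 m.

X 3184002 m, Y -758431 m, Z -5455908 m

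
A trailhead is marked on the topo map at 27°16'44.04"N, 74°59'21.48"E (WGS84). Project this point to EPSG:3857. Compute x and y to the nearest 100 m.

x 8347800 m, y 3158400 m

Web Mercator is spherical with R = a = 6378137 m.
x = R·λ = 6378137 × 1.308810189 = 8347770.691 m.
y = R·ln tan(π/4 + φ/2) = 6378137 × 0.495185356 = 3158360.040 m.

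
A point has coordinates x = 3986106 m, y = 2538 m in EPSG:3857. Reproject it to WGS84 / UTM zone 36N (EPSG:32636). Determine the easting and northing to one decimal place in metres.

Web Mercator inverse (R = 6378137 m) → φ = 0.02279924°, λ = 35.80779944°.
UTM 36N forward: E = 812563.728 m, N = 2523.051 m.

E 812563.7 m, N 2523.1 m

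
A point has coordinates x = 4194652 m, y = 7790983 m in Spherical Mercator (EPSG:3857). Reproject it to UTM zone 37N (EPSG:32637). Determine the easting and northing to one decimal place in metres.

Web Mercator inverse (R = 6378137 m) → φ = 57.15069988°, λ = 37.68120003°.
UTM 37N forward: E = 420212.707 m, N = 6334932.805 m.

E 420212.7 m, N 6334932.8 m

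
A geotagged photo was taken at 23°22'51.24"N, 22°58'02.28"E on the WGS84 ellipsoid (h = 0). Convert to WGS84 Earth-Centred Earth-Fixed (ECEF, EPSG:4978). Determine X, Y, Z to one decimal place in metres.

X 5393160.0 m, Y 2285628.9 m, Z 2515494.3 m

WGS84: a = 6378137 m, e² = 0.006694380; N(φ) = a/√(1−e²sin²φ) = 6381501.751 m.
X = (N+h)·cosφ·cosλ = 5393160.020 m; Y = (N+h)·cosφ·sinλ = 2285628.899 m; Z = (N(1−e²)+h)·sinφ = 2515494.292 m.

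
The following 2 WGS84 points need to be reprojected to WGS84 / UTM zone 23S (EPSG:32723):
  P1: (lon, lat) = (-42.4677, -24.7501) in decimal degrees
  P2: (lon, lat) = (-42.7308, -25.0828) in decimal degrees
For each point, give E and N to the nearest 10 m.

UTM zone 23S: λ₀ = -45°, k₀ = 0.9996.
P1 (-24.7501°, -42.4677°) → (756102.611, 7260352.420) m.
P2 (-25.0828°, -42.7308°) → (728869.213, 7223961.886) m.

P1: E 756100 m, N 7260350 m; P2: E 728870 m, N 7223960 m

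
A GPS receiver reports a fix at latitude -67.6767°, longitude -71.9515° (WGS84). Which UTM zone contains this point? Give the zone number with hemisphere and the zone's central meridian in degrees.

Zone 19S, central meridian -69°

UTM zone = ⌊(λ + 180)/6⌋ + 1; -71.9515° ∈ [-72°, -66°) → zone 19.
Hemisphere: S (φ < 0).
Central meridian λ₀ = 6×19 − 183 = -69°.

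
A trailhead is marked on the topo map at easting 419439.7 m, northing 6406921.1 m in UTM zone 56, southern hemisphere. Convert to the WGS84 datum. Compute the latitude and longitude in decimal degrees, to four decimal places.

Zone 56S: λ₀ = 153°, k₀ = 0.9996, false easting 500000 m, false northing 10000000 m.
Meridian distance M = (N − FN)/k₀ = -3594516.7 m.
Inverse transverse Mercator on WGS84 gives φ = -32.47200016°, λ = 152.14269975°.

lat -32.4720°, lon 152.1427°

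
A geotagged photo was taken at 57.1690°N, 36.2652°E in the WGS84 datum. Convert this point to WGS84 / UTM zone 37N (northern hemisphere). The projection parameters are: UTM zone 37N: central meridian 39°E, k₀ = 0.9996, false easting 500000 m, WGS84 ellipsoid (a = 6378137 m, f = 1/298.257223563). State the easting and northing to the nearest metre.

Zone 37 central meridian λ₀ = 6×37 − 183 = 39°; Δλ = -2.7348°.
Transverse Mercator on WGS84 with k₀ = 0.9996 gives E = 334646.373 m, N = 6339515.414 m.

E 334646 m, N 6339515 m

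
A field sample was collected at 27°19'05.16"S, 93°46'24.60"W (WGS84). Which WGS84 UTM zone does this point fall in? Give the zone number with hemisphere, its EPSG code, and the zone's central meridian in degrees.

Zone 15S (EPSG:32715), central meridian -93°

UTM zone = ⌊(λ + 180)/6⌋ + 1; -93.7735° ∈ [-96°, -90°) → zone 15.
Hemisphere: S (φ < 0).
Central meridian λ₀ = 6×15 − 183 = -93°.
EPSG code: 32715.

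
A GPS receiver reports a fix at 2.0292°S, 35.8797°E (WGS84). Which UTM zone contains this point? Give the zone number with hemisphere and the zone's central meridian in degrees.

UTM zone = ⌊(λ + 180)/6⌋ + 1; 35.8797° ∈ [30°, 36°) → zone 36.
Hemisphere: S (φ < 0).
Central meridian λ₀ = 6×36 − 183 = 33°.

Zone 36S, central meridian 33°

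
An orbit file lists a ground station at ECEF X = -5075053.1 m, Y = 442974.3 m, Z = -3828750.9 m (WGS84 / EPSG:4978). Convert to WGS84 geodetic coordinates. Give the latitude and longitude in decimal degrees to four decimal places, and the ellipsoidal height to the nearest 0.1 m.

λ = atan2(Y, X) = 175.01159978°; p = √(X²+Y²) = 5094348.8 m.
Bowring's method on WGS84 (a = 6378137 m, b = 6356752.314 m) gives φ = -37.11230013°, h = 2339.764 m.

lat -37.1123°, lon 175.0116°, h 2339.8 m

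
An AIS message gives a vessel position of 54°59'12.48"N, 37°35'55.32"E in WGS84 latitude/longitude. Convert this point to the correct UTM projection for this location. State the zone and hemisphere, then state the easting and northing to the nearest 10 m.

Longitude 37.5987° lies in the 6° band [36°, 42°), giving zone 37; latitude is north of the equator, so 37N.
Zone 37 central meridian λ₀ = 6×37 − 183 = 39°; Δλ = -1.4013°.
Transverse Mercator on WGS84 with k₀ = 0.9996 gives E = 410334.519 m, N = 6094220.660 m.

Zone 37N: E 410330 m, N 6094220 m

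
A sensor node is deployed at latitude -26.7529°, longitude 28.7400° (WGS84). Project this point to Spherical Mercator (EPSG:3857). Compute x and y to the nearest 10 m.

Web Mercator is spherical with R = a = 6378137 m.
x = R·λ = 6378137 × 0.501607627 = 3199322.165 m.
y = R·ln tan(π/4 + φ/2) = 6378137 × -0.484880404 = -3092633.644 m.

x 3199320 m, y -3092630 m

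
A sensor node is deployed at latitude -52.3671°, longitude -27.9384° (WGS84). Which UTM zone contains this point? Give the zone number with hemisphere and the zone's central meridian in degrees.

UTM zone = ⌊(λ + 180)/6⌋ + 1; -27.9384° ∈ [-30°, -24°) → zone 26.
Hemisphere: S (φ < 0).
Central meridian λ₀ = 6×26 − 183 = -27°.

Zone 26S, central meridian -27°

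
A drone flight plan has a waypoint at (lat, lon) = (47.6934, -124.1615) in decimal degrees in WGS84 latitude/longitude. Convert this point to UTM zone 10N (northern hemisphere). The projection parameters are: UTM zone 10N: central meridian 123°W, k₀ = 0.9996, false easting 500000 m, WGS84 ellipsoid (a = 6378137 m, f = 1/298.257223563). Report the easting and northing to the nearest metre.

E 412846 m, N 5282877 m

Zone 10 central meridian λ₀ = 6×10 − 183 = -123°; Δλ = -1.1615°.
Transverse Mercator on WGS84 with k₀ = 0.9996 gives E = 412845.752 m, N = 5282877.183 m.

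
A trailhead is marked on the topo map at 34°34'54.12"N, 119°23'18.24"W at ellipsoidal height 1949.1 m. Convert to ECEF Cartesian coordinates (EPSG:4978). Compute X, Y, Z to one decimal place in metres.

WGS84: a = 6378137 m, e² = 0.006694380; N(φ) = a/√(1−e²sin²φ) = 6385025.628 m.
X = (N+h)·cosφ·cosλ = -2580494.382 m; Y = (N+h)·cosφ·sinλ = -4581808.464 m; Z = (N(1−e²)+h)·sinφ = 3600863.738 m.

X -2580494.4 m, Y -4581808.5 m, Z 3600863.7 m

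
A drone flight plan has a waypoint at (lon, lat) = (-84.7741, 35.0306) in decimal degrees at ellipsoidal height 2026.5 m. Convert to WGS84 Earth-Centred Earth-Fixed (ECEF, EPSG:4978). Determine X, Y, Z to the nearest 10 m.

X 476380 m, Y -5208400 m, Z 3641810 m

WGS84: a = 6378137 m, e² = 0.006694380; N(φ) = a/√(1−e²sin²φ) = 6385182.927 m.
X = (N+h)·cosφ·cosλ = 476375.385 m; Y = (N+h)·cosφ·sinλ = -5208398.343 m; Z = (N(1−e²)+h)·sinφ = 3641810.478 m.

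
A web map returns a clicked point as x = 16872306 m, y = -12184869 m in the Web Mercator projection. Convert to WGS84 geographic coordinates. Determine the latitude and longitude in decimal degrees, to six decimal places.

lat -73.160499°, lon 151.566504°

R = 6378137 m. λ = x/R = 151.56650358°.
φ = 2·arctan(exp(y/R)) − 90° = 2·arctan(0.14802) − 90° = -73.16049874°.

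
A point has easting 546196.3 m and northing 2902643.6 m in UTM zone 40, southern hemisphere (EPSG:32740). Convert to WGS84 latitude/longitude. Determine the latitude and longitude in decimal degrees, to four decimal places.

Zone 40S: λ₀ = 57°, k₀ = 0.9996, false easting 500000 m, false northing 10000000 m.
Meridian distance M = (N − FN)/k₀ = -7100196.5 m.
Inverse transverse Mercator on WGS84 gives φ = -63.99999998°, λ = 57.94450090°.

lat -64.0000°, lon 57.9445°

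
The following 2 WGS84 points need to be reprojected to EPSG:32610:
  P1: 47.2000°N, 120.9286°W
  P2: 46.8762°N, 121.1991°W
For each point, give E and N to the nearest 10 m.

P1: E 656890 m, N 5229470 m; P2: E 637230 m, N 5192980 m

UTM zone 10N: λ₀ = -123°, k₀ = 0.9996.
P1 (47.2000°, -120.9286°) → (656888.186, 5229471.049) m.
P2 (46.8762°, -121.1991°) → (637228.940, 5192981.170) m.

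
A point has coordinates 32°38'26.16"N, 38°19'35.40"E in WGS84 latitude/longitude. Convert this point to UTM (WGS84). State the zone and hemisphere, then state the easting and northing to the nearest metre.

Longitude 38.3265° lies in the 6° band [36°, 42°), giving zone 37; latitude is north of the equator, so 37N.
Zone 37 central meridian λ₀ = 6×37 − 183 = 39°; Δλ = -0.6735°.
Transverse Mercator on WGS84 with k₀ = 0.9996 gives E = 436829.983 m, N = 3611645.232 m.

Zone 37N: E 436830 m, N 3611645 m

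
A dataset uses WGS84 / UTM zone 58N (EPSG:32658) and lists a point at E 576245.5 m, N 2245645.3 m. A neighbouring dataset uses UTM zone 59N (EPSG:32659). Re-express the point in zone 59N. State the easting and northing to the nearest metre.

E -50754 m, N 2254284 m

UTM 58N → geographic: φ = 20.30720001°, λ = 165.73030015°.
UTM 59N (λ₀ = 171°) forward: E = -50754.396 m, N = 2254283.997 m.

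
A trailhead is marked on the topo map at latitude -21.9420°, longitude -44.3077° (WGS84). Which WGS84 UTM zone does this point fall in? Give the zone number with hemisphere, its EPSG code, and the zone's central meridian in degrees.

UTM zone = ⌊(λ + 180)/6⌋ + 1; -44.3077° ∈ [-48°, -42°) → zone 23.
Hemisphere: S (φ < 0).
Central meridian λ₀ = 6×23 − 183 = -45°.
EPSG code: 32723.

Zone 23S (EPSG:32723), central meridian -45°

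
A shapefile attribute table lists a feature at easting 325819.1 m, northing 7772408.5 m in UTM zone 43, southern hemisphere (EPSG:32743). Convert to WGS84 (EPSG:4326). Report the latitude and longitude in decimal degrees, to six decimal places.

Zone 43S: λ₀ = 75°, k₀ = 0.9996, false easting 500000 m, false northing 10000000 m.
Meridian distance M = (N − FN)/k₀ = -2228482.9 m.
Inverse transverse Mercator on WGS84 gives φ = -20.13769982°, λ = 73.33360035°.

lat -20.137700°, lon 73.333600°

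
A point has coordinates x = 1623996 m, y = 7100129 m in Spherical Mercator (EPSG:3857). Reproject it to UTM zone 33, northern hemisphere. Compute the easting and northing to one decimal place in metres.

E 472793.8 m, N 5942279.4 m

Web Mercator inverse (R = 6378137 m) → φ = 53.62859991°, λ = 14.58860428°.
UTM 33N forward: E = 472793.805 m, N = 5942279.442 m.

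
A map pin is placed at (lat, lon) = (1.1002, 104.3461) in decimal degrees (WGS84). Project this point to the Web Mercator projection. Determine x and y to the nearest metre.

Web Mercator is spherical with R = a = 6378137 m.
x = R·λ = 6378137 × 1.821183007 = 11615754.718 m.
y = R·ln tan(π/4 + φ/2) = 6378137 × 0.019203293 = 122481.231 m.

x 11615755 m, y 122481 m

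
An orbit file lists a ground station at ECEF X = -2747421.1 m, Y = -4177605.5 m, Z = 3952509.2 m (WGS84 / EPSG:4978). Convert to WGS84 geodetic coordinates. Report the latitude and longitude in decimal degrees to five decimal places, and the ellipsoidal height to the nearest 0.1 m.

λ = atan2(Y, X) = -123.33110012°; p = √(X²+Y²) = 5000071.0 m.
Bowring's method on WGS84 (a = 6378137 m, b = 6356752.314 m) gives φ = 38.51329988°, h = 3732.951 m.

lat 38.51330°, lon -123.33110°, h 3733.0 m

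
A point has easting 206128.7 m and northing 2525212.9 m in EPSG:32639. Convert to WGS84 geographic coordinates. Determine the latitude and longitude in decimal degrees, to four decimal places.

lat 22.8089°, lon 48.1373°

Zone 39N: λ₀ = 51°, k₀ = 0.9996, false easting 500000 m.
Meridian distance M = (N − FN)/k₀ = 2526223.4 m.
Inverse transverse Mercator on WGS84 gives φ = 22.80890009°, λ = 48.13730036°.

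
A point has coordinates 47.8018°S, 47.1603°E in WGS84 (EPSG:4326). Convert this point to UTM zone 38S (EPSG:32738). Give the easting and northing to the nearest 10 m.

E 661760 m, N 4703470 m

Zone 38 central meridian λ₀ = 6×38 − 183 = 45°; Δλ = +2.1603°.
Transverse Mercator on WGS84 with k₀ = 0.9996 gives E = 661761.245 m, N = 4703468.803 m.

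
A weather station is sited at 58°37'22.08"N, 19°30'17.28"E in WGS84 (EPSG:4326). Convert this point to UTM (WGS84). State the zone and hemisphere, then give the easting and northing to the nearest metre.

Zone 34N: E 413164 m, N 6499019 m

Longitude 19.5048° lies in the 6° band [18°, 24°), giving zone 34; latitude is north of the equator, so 34N.
Zone 34 central meridian λ₀ = 6×34 − 183 = 21°; Δλ = -1.4952°.
Transverse Mercator on WGS84 with k₀ = 0.9996 gives E = 413164.187 m, N = 6499019.245 m.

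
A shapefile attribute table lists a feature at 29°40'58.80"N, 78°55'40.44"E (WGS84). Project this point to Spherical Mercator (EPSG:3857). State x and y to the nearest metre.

Web Mercator is spherical with R = a = 6378137 m.
x = R·λ = 6378137 × 1.377551727 = 8786213.637 m.
y = R·ln tan(π/4 + φ/2) = 6378137 × 0.542927689 = 3462867.184 m.

x 8786214 m, y 3462867 m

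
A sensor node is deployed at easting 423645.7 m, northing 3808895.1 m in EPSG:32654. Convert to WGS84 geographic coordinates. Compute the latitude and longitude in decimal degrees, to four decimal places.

lat 34.4187°, lon 140.1691°

Zone 54N: λ₀ = 141°, k₀ = 0.9996, false easting 500000 m.
Meridian distance M = (N − FN)/k₀ = 3810419.3 m.
Inverse transverse Mercator on WGS84 gives φ = 34.41869963°, λ = 140.16909961°.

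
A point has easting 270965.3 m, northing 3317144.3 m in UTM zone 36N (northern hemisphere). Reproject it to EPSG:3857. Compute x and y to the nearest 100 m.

Unproject from UTM 36N (λ₀ = 33°) → φ = 29.96379969°, λ = 30.62649986°.
Web Mercator (R = 6378137 m): x = 3409326.370 m, y = 3498897.480 m.

x 3409300 m, y 3498900 m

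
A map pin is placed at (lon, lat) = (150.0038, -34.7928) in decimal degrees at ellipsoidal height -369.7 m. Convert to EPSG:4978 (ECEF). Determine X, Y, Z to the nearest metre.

X -4540982 m, Y 2621336 m, Z -3618803 m

WGS84: a = 6378137 m, e² = 0.006694380; N(φ) = a/√(1−e²sin²φ) = 6385099.484 m.
X = (N+h)·cosφ·cosλ = -4540982.062 m; Y = (N+h)·cosφ·sinλ = 2621335.672 m; Z = (N(1−e²)+h)·sinφ = -3618802.722 m.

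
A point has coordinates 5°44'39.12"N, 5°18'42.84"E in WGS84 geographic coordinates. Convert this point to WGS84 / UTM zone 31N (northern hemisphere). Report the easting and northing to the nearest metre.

Zone 31 central meridian λ₀ = 6×31 − 183 = 3°; Δλ = +2.3119°.
Transverse Mercator on WGS84 with k₀ = 0.9996 gives E = 756041.951 m, N = 635445.241 m.

E 756042 m, N 635445 m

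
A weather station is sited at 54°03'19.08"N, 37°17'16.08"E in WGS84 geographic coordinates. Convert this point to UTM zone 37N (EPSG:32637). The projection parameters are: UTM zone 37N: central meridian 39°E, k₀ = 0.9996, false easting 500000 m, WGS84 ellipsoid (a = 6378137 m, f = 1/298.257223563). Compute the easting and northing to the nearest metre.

E 387920 m, N 5991030 m

Zone 37 central meridian λ₀ = 6×37 − 183 = 39°; Δλ = -1.7122°.
Transverse Mercator on WGS84 with k₀ = 0.9996 gives E = 387920.049 m, N = 5991030.354 m.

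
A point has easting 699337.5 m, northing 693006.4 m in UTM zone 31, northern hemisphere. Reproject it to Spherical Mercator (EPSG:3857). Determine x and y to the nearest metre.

Unproject from UTM 31N (λ₀ = 3°) → φ = 6.26649993°, λ = 4.80180002°.
Web Mercator (R = 6378137 m): x = 534533.933 m, y = 698978.507 m.

x 534534 m, y 698979 m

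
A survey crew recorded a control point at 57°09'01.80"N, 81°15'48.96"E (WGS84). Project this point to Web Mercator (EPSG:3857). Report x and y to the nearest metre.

x 9046223 m, y 7790942 m

Web Mercator is spherical with R = a = 6378137 m.
x = R·λ = 6378137 × 1.418317382 = 9046222.572 m.
y = R·ln tan(π/4 + φ/2) = 6378137 × 1.221507469 = 7790941.981 m.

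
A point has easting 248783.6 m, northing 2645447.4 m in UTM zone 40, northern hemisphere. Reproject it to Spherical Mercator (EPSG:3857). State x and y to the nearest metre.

Unproject from UTM 40N (λ₀ = 57°) → φ = 23.90089960°, λ = 54.53250011°.
Web Mercator (R = 6378137 m): x = 6070530.144 m, y = 2741336.935 m.

x 6070530 m, y 2741337 m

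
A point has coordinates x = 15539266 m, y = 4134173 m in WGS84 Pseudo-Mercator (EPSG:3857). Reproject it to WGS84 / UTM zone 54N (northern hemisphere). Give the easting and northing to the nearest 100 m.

Web Mercator inverse (R = 6378137 m) → φ = 34.78109885°, λ = 139.59160152°.
UTM 54N forward: E = 371135.416 m, N = 3849671.785 m.

E 371100 m, N 3849700 m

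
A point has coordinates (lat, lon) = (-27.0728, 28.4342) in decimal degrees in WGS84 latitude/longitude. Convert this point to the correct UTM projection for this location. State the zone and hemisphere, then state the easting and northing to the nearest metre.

Longitude 28.4342° lies in the 6° band [24°, 30°), giving zone 35; latitude is south of the equator, so 35S.
Zone 35 central meridian λ₀ = 6×35 − 183 = 27°; Δλ = +1.4342°.
Transverse Mercator on WGS84 with k₀ = 0.9996 gives E = 642211.438 m, N = 7004691.271 m.

Zone 35S: E 642211 m, N 7004691 m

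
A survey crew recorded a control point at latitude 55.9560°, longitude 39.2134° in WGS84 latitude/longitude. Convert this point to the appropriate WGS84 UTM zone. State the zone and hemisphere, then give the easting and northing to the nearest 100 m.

Longitude 39.2134° lies in the 6° band [36°, 42°), giving zone 37; latitude is north of the equator, so 37N.
Zone 37 central meridian λ₀ = 6×37 − 183 = 39°; Δλ = +0.2134°.
Transverse Mercator on WGS84 with k₀ = 0.9996 gives E = 513324.397 m, N = 6201203.085 m.

Zone 37N: E 513300 m, N 6201200 m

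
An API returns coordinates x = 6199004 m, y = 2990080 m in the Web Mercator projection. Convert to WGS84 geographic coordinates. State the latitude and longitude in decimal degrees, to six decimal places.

lat 25.927304°, lon 55.686600°

R = 6378137 m. λ = x/R = 55.68660040°.
φ = 2·arctan(exp(y/R)) − 90° = 2·arctan(1.59808) − 90° = 25.92730388°.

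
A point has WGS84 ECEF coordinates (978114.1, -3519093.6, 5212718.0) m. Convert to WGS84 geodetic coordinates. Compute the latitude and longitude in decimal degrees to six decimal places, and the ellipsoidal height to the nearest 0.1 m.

λ = atan2(Y, X) = -74.46700019°; p = √(X²+Y²) = 3652496.0 m.
Bowring's method on WGS84 (a = 6378137 m, b = 6356752.314 m) gives φ = 55.16209987°, h = 1224.180 m.

lat 55.162100°, lon -74.467000°, h 1224.2 m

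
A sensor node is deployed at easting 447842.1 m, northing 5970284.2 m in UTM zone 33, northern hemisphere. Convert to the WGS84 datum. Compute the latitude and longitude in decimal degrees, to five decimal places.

lat 53.87840°, lon 14.20660°

Zone 33N: λ₀ = 15°, k₀ = 0.9996, false easting 500000 m.
Meridian distance M = (N − FN)/k₀ = 5972673.3 m.
Inverse transverse Mercator on WGS84 gives φ = 53.87839965°, λ = 14.20660074°.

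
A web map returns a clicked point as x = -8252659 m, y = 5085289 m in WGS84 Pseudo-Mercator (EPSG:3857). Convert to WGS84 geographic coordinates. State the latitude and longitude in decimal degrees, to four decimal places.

R = 6378137 m. λ = x/R = -74.13489714°.
φ = 2·arctan(exp(y/R)) − 90° = 2·arctan(2.21954) − 90° = 41.49270209°.

lat 41.4927°, lon -74.1349°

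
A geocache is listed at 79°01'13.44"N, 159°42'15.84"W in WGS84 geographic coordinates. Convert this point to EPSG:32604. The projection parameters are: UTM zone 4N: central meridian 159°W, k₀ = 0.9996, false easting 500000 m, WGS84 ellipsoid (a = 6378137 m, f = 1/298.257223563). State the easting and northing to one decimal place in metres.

E 485023.3 m, N 8772341.2 m

Zone 4 central meridian λ₀ = 6×4 − 183 = -159°; Δλ = -0.7044°.
Transverse Mercator on WGS84 with k₀ = 0.9996 gives E = 485023.349 m, N = 8772341.201 m.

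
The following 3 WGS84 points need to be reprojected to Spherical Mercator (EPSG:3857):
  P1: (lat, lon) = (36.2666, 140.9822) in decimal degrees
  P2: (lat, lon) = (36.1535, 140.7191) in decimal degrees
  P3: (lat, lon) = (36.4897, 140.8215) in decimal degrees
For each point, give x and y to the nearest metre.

P1: x 15694067 m, y 4337367 m; P2: x 15664779 m, y 4321763 m; P3: x 15676178 m, y 4368214 m

Web Mercator: x = R·λ, y = R·ln tan(π/4+φ/2), R = 6378137 m.
P1 (36.2666°, 140.9822°) → (15694066.715, 4337367.401) m.
P2 (36.1535°, 140.7191°) → (15664778.557, 4321763.343) m.
P3 (36.4897°, 140.8215°) → (15676177.673, 4368214.244) m.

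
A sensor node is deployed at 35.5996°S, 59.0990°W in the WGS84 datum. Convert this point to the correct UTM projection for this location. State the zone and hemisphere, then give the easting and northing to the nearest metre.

Longitude -59.0990° lies in the 6° band [-60°, -54°), giving zone 21; latitude is south of the equator, so 21S.
Zone 21 central meridian λ₀ = 6×21 − 183 = -57°; Δλ = -2.0990°.
Transverse Mercator on WGS84 with k₀ = 0.9996 gives E = 309856.639 m, N = 6058432.289 m.

Zone 21S: E 309857 m, N 6058432 m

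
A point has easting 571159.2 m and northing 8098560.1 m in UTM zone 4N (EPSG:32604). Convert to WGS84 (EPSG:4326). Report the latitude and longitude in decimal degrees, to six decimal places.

lat 72.971200°, lon -156.822599°

Zone 4N: λ₀ = -159°, k₀ = 0.9996, false easting 500000 m.
Meridian distance M = (N − FN)/k₀ = 8101800.8 m.
Inverse transverse Mercator on WGS84 gives φ = 72.97119994°, λ = -156.82259907°.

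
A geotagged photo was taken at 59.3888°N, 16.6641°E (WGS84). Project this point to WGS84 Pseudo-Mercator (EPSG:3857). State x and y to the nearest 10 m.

x 1855040 m, y 8264900 m

Web Mercator is spherical with R = a = 6378137 m.
x = R·λ = 6378137 × 0.290843412 = 1855039.127 m.
y = R·ln tan(π/4 + φ/2) = 6378137 × 1.295817300 = 8264900.266 m.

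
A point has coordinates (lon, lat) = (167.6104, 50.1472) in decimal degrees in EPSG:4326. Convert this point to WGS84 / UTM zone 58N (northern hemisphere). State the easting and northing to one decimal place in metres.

Zone 58 central meridian λ₀ = 6×58 − 183 = 165°; Δλ = +2.6104°.
Transverse Mercator on WGS84 with k₀ = 0.9996 gives E = 686496.429 m, N = 5558259.778 m.

E 686496.4 m, N 5558259.8 m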